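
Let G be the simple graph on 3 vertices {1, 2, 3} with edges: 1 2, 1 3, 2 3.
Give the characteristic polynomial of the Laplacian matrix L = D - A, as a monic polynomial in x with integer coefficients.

Reading degrees in the order [1, 2, 3] gives [2, 2, 2]; set D = diag(2, 2, 2) and form L = D - A. Computing det(xI - L) by cofactor expansion (or equivalently via sum-over-permutations) gives x^3 - 6x^2 + 9x. The coefficient of x^2 equals -trace(L) = -6, matching the sum of degrees. The largest eigenvalue, 3, is at most the vertex count 3.

x^3 - 6x^2 + 9x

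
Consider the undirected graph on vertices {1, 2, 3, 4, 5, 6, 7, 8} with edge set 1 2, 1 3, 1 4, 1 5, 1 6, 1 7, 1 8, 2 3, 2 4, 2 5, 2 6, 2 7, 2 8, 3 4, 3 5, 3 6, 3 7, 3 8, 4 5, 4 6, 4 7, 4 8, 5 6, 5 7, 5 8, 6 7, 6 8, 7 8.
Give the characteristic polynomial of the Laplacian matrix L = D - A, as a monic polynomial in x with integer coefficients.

x^8 - 56x^7 + 1344x^6 - 17920x^5 + 143360x^4 - 688128x^3 + 1835008x^2 - 2097152x

With the vertex order [1, 2, 3, 4, 5, 6, 7, 8], the degrees are [7, 7, 7, 7, 7, 7, 7, 7], giving D = diag(7, 7, 7, 7, 7, 7, 7, 7) and L = D - A. The eigenvalues of L are [0, 8, 8, 8, 8, 8, 8, 8]; the characteristic polynomial is the product of (x - lambda_i), which multiplies out to x^8 - 56x^7 + 1344x^6 - 17920x^5 + 143360x^4 - 688128x^3 + 1835008x^2 - 2097152x. The coefficient of x^7 equals -trace(L) = -56, matching the sum of degrees. There is one zero in the spectrum, matching the 1 component. By the matrix-tree theorem the graph has (1/8) * product of the nonzero eigenvalues = 262144 spanning trees.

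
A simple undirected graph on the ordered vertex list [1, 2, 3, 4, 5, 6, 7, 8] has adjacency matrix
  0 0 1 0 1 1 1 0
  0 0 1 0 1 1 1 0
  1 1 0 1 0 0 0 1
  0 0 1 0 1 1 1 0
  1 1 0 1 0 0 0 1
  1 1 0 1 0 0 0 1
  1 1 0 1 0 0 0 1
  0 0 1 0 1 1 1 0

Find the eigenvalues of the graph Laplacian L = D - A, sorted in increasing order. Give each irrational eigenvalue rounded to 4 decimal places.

[0, 4, 4, 4, 4, 4, 4, 8]

Reading degrees in the order [1, 2, 3, 4, 5, 6, 7, 8] gives [4, 4, 4, 4, 4, 4, 4, 4]; set D = diag(4, 4, 4, 4, 4, 4, 4, 4) and form L = D - A. The multiplicity of 0 as a Laplacian eigenvalue equals the number of connected components. The single zero eigenvalue shows the graph is connected.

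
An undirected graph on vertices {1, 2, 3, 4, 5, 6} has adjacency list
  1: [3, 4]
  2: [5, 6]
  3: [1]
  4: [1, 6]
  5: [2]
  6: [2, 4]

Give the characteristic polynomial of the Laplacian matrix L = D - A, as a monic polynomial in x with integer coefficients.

With the vertex order [1, 2, 3, 4, 5, 6], the degrees are [2, 2, 1, 2, 1, 2], giving D = diag(2, 2, 1, 2, 1, 2) and L = D - A. L has integer entries, so p(x) = det(xI - L) has integer coefficients. Expanding the determinant yields x^6 - 10x^5 + 36x^4 - 56x^3 + 35x^2 - 6x. Since p(0) = det(-L) = 0, x divides p(x). The largest eigenvalue, 3.7321, is at most the vertex count 6.

x^6 - 10x^5 + 36x^4 - 56x^3 + 35x^2 - 6x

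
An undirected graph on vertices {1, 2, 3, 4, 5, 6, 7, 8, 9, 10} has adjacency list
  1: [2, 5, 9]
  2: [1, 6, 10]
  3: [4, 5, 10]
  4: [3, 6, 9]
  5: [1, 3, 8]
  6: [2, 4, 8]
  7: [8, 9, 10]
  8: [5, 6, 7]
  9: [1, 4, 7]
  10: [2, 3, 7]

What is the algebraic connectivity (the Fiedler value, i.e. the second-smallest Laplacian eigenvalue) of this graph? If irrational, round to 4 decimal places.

2

Reading degrees in the order [1, 2, 3, 4, 5, 6, 7, 8, 9, 10] gives [3, 3, 3, 3, 3, 3, 3, 3, 3, 3]; set D = diag(3, 3, 3, 3, 3, 3, 3, 3, 3, 3) and form L = D - A. The sorted Laplacian eigenvalues are [0, 2, 2, 2, 2, 2, 5, 5, 5, 5]; the algebraic connectivity is the second entry, 2. The eigenvalues sum to 30, which equals trace(L) = 2|E|.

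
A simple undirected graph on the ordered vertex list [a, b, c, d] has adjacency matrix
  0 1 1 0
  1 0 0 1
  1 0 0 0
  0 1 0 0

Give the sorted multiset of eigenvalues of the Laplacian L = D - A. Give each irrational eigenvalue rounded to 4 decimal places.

[0, 0.5858, 2, 3.4142]

Each diagonal entry of L is the vertex degree and each off-diagonal entry is -1 where an edge is present, 0 otherwise; in the order [a, b, c, d] the diagonal is [2, 2, 1, 1]. L is symmetric positive semidefinite, so every eigenvalue is real and nonnegative. The largest eigenvalue, 3.4142, is at most the vertex count 4.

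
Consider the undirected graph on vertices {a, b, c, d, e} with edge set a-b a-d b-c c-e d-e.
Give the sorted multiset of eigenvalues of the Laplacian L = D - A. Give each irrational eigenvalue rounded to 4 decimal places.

With the vertex order [a, b, c, d, e], the degrees are [2, 2, 2, 2, 2], giving D = diag(2, 2, 2, 2, 2) and L = D - A. Diagonalising L (or applying a numerical eigensolver to the 5x5 matrix) gives the spectrum above. There is one zero in the spectrum, matching the 1 component.

[0, 1.3820, 1.3820, 3.6180, 3.6180]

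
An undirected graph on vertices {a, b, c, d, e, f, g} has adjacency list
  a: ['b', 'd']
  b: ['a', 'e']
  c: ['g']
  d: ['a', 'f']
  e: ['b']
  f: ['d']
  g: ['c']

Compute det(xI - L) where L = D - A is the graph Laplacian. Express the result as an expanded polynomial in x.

Each diagonal entry of L is the vertex degree and each off-diagonal entry is -1 where an edge is present, 0 otherwise; in the order [a, b, c, d, e, f, g] the diagonal is [2, 2, 1, 2, 1, 1, 1]. Computing det(xI - L) by cofactor expansion (or equivalently via sum-over-permutations) gives x^7 - 10x^6 + 37x^5 - 62x^4 + 45x^3 - 10x^2. Since p(0) = det(-L) = 0, x divides p(x). The eigenvalues sum to 10, which equals trace(L) = 2|E|. There are 2 zeros in the spectrum, matching the 2 components.

x^7 - 10x^6 + 37x^5 - 62x^4 + 45x^3 - 10x^2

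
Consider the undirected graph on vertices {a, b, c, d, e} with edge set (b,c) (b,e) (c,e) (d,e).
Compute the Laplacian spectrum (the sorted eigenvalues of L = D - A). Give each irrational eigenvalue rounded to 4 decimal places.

With the vertex order [a, b, c, d, e], the degrees are [0, 2, 2, 1, 3], giving D = diag(0, 2, 2, 1, 3) and L = D - A. Since every row of L sums to 0, the all-ones vector is in the kernel and 0 is an eigenvalue. The 2 zero eigenvalues correspond to the 2 connected components. There are 2 zeros in the spectrum, matching the 2 components.

[0, 0, 1, 3, 4]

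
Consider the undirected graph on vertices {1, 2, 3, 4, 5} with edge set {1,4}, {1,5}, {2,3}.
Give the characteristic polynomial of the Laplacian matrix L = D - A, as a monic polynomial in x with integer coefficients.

x^5 - 6x^4 + 11x^3 - 6x^2

Reading degrees in the order [1, 2, 3, 4, 5] gives [2, 1, 1, 1, 1]; set D = diag(2, 1, 1, 1, 1) and form L = D - A. Computing det(xI - L) by cofactor expansion (or equivalently via sum-over-permutations) gives x^5 - 6x^4 + 11x^3 - 6x^2. The constant term is 0 because L is singular (the all-ones vector lies in its kernel). There are 2 zeros in the spectrum, matching the 2 components.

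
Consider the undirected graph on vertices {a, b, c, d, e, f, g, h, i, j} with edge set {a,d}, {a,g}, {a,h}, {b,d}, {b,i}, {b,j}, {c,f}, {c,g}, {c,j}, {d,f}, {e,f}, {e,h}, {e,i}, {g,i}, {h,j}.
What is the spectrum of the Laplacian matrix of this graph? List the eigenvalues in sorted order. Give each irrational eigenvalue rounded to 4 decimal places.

Each diagonal entry of L is the vertex degree and each off-diagonal entry is -1 where an edge is present, 0 otherwise; in the order [a, b, c, d, e, f, g, h, i, j] the diagonal is [3, 3, 3, 3, 3, 3, 3, 3, 3, 3]. Diagonalising L (or applying a numerical eigensolver to the 10x10 matrix) gives the spectrum above.

[0, 2, 2, 2, 2, 2, 5, 5, 5, 5]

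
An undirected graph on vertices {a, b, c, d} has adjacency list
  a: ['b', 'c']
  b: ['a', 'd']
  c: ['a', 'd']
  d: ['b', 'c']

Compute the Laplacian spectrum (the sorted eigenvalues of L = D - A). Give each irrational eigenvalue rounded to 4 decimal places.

[0, 2, 2, 4]

Reading degrees in the order [a, b, c, d] gives [2, 2, 2, 2]; set D = diag(2, 2, 2, 2) and form L = D - A. Since every row of L sums to 0, the all-ones vector is in the kernel and 0 is an eigenvalue. The eigenvalues sum to 8, which equals trace(L) = 2|E|.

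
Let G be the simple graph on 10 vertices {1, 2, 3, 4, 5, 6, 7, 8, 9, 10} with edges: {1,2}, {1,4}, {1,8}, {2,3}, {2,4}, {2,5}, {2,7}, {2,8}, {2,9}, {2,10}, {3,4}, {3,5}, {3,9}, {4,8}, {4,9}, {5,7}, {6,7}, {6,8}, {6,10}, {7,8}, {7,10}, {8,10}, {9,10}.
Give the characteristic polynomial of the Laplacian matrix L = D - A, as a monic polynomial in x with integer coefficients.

x^10 - 46x^9 + 918x^8 - 10418x^7 + 73978x^6 - 340268x^5 + 1011845x^4 - 1872306x^3 + 1953121x^2 - 874240x

Each diagonal entry of L is the vertex degree and each off-diagonal entry is -1 where an edge is present, 0 otherwise; in the order [1, 2, 3, 4, 5, 6, 7, 8, 9, 10] the diagonal is [3, 8, 4, 5, 3, 3, 5, 6, 4, 5]. Computing det(xI - L) by cofactor expansion (or equivalently via sum-over-permutations) gives x^10 - 46x^9 + 918x^8 - 10418x^7 + 73978x^6 - 340268x^5 + 1011845x^4 - 1872306x^3 + 1953121x^2 - 874240x. Since p(0) = det(-L) = 0, x divides p(x). The eigenvalues sum to 46, which equals trace(L) = 2|E|. By the matrix-tree theorem the graph has (1/10) * product of the nonzero eigenvalues = 87424 spanning trees.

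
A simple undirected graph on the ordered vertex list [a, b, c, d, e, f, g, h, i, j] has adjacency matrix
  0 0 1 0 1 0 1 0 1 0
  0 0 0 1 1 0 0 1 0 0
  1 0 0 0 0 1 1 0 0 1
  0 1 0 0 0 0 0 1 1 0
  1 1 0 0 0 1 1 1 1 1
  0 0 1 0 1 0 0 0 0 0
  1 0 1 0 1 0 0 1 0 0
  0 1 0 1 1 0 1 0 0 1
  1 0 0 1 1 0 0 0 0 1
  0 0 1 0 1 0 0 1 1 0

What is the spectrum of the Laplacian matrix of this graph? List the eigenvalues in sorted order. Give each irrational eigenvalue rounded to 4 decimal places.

Each diagonal entry of L is the vertex degree and each off-diagonal entry is -1 where an edge is present, 0 otherwise; in the order [a, b, c, d, e, f, g, h, i, j] the diagonal is [4, 3, 4, 3, 7, 2, 4, 5, 4, 4]. Since every row of L sums to 0, the all-ones vector is in the kernel and 0 is an eigenvalue. The single zero eigenvalue shows the graph is connected. The largest eigenvalue, 8.2762, is at most the vertex count 10.

[0, 1.4187, 2.2657, 3.1533, 3.6321, 4.1184, 4.5647, 5.8320, 6.7389, 8.2762]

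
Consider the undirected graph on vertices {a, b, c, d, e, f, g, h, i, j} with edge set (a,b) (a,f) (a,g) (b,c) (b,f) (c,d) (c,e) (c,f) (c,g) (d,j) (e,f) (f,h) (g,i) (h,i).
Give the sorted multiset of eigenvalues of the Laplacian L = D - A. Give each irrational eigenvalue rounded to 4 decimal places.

Reading degrees in the order [a, b, c, d, e, f, g, h, i, j] gives [3, 3, 5, 2, 2, 5, 3, 2, 2, 1]; set D = diag(3, 3, 5, 2, 2, 5, 3, 2, 2, 1) and form L = D - A. The multiplicity of 0 as a Laplacian eigenvalue equals the number of connected components. The single zero eigenvalue shows the graph is connected. The eigenvalues sum to 28, which equals trace(L) = 2|E|. By the matrix-tree theorem the graph has (1/10) * product of the nonzero eigenvalues = 233 spanning trees.

[0, 0.3908, 1.0797, 1.7983, 2.2519, 2.4819, 3.4966, 4.1267, 5.7388, 6.6353]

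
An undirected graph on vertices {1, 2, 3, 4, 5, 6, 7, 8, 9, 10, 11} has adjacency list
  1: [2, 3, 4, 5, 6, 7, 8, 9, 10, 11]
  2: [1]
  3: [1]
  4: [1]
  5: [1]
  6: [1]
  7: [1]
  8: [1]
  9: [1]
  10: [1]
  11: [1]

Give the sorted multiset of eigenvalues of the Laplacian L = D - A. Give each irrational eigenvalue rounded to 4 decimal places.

With the vertex order [1, 2, 3, 4, 5, 6, 7, 8, 9, 10, 11], the degrees are [10, 1, 1, 1, 1, 1, 1, 1, 1, 1, 1], giving D = diag(10, 1, 1, 1, 1, 1, 1, 1, 1, 1, 1) and L = D - A. Since every row of L sums to 0, the all-ones vector is in the kernel and 0 is an eigenvalue. The eigenvalues sum to 20, which equals trace(L) = 2|E|.

[0, 1, 1, 1, 1, 1, 1, 1, 1, 1, 11]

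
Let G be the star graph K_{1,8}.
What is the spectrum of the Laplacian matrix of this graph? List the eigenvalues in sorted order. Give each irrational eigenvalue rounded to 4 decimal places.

The graph has 9 vertices and degree multiset [8, 1, 1, 1, 1, 1, 1, 1, 1]; D is the diagonal matrix of degrees and L = D - A. Since every row of L sums to 0, the all-ones vector is in the kernel and 0 is an eigenvalue. The eigenvalues sum to 16, which equals trace(L) = 2|E|. By the matrix-tree theorem the graph has (1/9) * product of the nonzero eigenvalues = 1 spanning tree.

[0, 1, 1, 1, 1, 1, 1, 1, 9]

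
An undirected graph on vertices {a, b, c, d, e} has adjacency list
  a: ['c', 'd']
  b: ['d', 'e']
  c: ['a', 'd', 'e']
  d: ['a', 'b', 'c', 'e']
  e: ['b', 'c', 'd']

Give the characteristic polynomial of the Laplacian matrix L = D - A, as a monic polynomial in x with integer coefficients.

Reading degrees in the order [a, b, c, d, e] gives [2, 2, 3, 4, 3]; set D = diag(2, 2, 3, 4, 3) and form L = D - A. L has integer entries, so p(x) = det(xI - L) has integer coefficients. Expanding the determinant yields x^5 - 14x^4 + 70x^3 - 146x^2 + 105x. Since p(0) = det(-L) = 0, x divides p(x).

x^5 - 14x^4 + 70x^3 - 146x^2 + 105x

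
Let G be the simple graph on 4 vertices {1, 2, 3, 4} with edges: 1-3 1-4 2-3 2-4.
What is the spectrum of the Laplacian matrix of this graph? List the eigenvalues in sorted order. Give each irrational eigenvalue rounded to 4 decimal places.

[0, 2, 2, 4]

Each diagonal entry of L is the vertex degree and each off-diagonal entry is -1 where an edge is present, 0 otherwise; in the order [1, 2, 3, 4] the diagonal is [2, 2, 2, 2]. Diagonalising L (or applying a numerical eigensolver to the 4x4 matrix) gives the spectrum above. The single zero eigenvalue shows the graph is connected. There is one zero in the spectrum, matching the 1 component.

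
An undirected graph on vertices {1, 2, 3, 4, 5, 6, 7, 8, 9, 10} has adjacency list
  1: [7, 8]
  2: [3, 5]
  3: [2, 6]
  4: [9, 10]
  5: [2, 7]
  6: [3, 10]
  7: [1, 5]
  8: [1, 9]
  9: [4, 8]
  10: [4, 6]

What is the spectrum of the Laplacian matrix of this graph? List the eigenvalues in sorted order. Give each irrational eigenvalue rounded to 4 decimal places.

Each diagonal entry of L is the vertex degree and each off-diagonal entry is -1 where an edge is present, 0 otherwise; in the order [1, 2, 3, 4, 5, 6, 7, 8, 9, 10] the diagonal is [2, 2, 2, 2, 2, 2, 2, 2, 2, 2]. Diagonalising L (or applying a numerical eigensolver to the 10x10 matrix) gives the spectrum above. The single zero eigenvalue shows the graph is connected. There is one zero in the spectrum, matching the 1 component. By the matrix-tree theorem the graph has (1/10) * product of the nonzero eigenvalues = 10 spanning trees.

[0, 0.3820, 0.3820, 1.3820, 1.3820, 2.6180, 2.6180, 3.6180, 3.6180, 4]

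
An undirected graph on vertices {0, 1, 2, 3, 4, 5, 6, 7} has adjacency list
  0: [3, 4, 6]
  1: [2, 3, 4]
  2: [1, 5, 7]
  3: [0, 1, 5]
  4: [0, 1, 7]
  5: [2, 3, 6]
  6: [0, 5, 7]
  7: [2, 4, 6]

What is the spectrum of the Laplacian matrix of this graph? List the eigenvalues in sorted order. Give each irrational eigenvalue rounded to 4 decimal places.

Each diagonal entry of L is the vertex degree and each off-diagonal entry is -1 where an edge is present, 0 otherwise; in the order [0, 1, 2, 3, 4, 5, 6, 7] the diagonal is [3, 3, 3, 3, 3, 3, 3, 3]. Since every row of L sums to 0, the all-ones vector is in the kernel and 0 is an eigenvalue. The single zero eigenvalue shows the graph is connected. There is one zero in the spectrum, matching the 1 component. By the matrix-tree theorem the graph has (1/8) * product of the nonzero eigenvalues = 384 spanning trees.

[0, 2, 2, 2, 4, 4, 4, 6]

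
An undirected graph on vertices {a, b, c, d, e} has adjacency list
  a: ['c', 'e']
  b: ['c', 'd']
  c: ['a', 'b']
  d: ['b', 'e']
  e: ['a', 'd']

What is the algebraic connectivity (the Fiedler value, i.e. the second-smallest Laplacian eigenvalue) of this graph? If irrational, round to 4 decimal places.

Each diagonal entry of L is the vertex degree and each off-diagonal entry is -1 where an edge is present, 0 otherwise; in the order [a, b, c, d, e] the diagonal is [2, 2, 2, 2, 2]. Computing the eigenvalues of L and sorting gives [0, 1.3820, 1.3820, 3.6180, 3.6180]. The Fiedler value lambda_2 = 1.3820 is strictly positive, so the graph is connected. The eigenvalues sum to 10, which equals trace(L) = 2|E|. By the matrix-tree theorem the graph has (1/5) * product of the nonzero eigenvalues = 5 spanning trees.

1.3820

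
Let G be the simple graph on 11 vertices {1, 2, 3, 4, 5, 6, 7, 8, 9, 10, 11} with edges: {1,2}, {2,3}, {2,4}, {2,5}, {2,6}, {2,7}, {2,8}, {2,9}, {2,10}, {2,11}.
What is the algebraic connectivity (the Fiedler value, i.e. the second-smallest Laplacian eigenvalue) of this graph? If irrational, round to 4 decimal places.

1

Each diagonal entry of L is the vertex degree and each off-diagonal entry is -1 where an edge is present, 0 otherwise; in the order [1, 2, 3, 4, 5, 6, 7, 8, 9, 10, 11] the diagonal is [1, 10, 1, 1, 1, 1, 1, 1, 1, 1, 1]. Computing the eigenvalues of L and sorting gives [0, 1, 1, 1, 1, 1, 1, 1, 1, 1, 11]. The Fiedler value lambda_2 = 1 is strictly positive, so the graph is connected. The eigenvalues sum to 20, which equals trace(L) = 2|E|. There is one zero in the spectrum, matching the 1 component.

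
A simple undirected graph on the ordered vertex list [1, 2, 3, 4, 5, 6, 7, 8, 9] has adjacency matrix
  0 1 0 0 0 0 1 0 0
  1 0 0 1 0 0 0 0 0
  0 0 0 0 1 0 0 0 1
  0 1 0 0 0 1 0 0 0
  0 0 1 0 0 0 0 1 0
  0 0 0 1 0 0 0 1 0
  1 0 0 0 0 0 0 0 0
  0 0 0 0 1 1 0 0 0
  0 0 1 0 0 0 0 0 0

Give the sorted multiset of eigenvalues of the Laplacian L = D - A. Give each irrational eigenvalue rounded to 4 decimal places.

Reading degrees in the order [1, 2, 3, 4, 5, 6, 7, 8, 9] gives [2, 2, 2, 2, 2, 2, 1, 2, 1]; set D = diag(2, 2, 2, 2, 2, 2, 1, 2, 1) and form L = D - A. Since every row of L sums to 0, the all-ones vector is in the kernel and 0 is an eigenvalue. The single zero eigenvalue shows the graph is connected. By the matrix-tree theorem the graph has (1/9) * product of the nonzero eigenvalues = 1 spanning tree.

[0, 0.1206, 0.4679, 1, 1.6527, 2.3473, 3, 3.5321, 3.8794]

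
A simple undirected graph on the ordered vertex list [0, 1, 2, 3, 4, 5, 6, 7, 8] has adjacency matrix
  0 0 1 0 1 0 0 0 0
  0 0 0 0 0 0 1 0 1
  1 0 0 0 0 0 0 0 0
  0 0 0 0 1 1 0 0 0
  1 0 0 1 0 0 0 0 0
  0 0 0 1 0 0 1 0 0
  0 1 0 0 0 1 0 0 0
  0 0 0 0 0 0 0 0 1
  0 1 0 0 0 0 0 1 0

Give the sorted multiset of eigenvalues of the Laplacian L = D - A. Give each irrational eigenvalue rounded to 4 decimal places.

[0, 0.1206, 0.4679, 1, 1.6527, 2.3473, 3, 3.5321, 3.8794]

Each diagonal entry of L is the vertex degree and each off-diagonal entry is -1 where an edge is present, 0 otherwise; in the order [0, 1, 2, 3, 4, 5, 6, 7, 8] the diagonal is [2, 2, 1, 2, 2, 2, 2, 1, 2]. L is symmetric positive semidefinite, so every eigenvalue is real and nonnegative. The single zero eigenvalue shows the graph is connected.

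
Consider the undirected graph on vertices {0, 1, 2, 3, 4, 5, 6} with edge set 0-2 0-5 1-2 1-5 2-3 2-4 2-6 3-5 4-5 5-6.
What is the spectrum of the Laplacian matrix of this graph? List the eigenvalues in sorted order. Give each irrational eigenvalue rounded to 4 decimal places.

Each diagonal entry of L is the vertex degree and each off-diagonal entry is -1 where an edge is present, 0 otherwise; in the order [0, 1, 2, 3, 4, 5, 6] the diagonal is [2, 2, 5, 2, 2, 5, 2]. Diagonalising L (or applying a numerical eigensolver to the 7x7 matrix) gives the spectrum above. The single zero eigenvalue shows the graph is connected.

[0, 2, 2, 2, 2, 5, 7]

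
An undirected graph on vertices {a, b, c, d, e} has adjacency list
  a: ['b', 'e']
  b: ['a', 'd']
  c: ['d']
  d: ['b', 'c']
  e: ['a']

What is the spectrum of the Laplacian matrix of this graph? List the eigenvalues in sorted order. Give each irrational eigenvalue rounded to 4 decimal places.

[0, 0.3820, 1.3820, 2.6180, 3.6180]

Reading degrees in the order [a, b, c, d, e] gives [2, 2, 1, 2, 1]; set D = diag(2, 2, 1, 2, 1) and form L = D - A. Since every row of L sums to 0, the all-ones vector is in the kernel and 0 is an eigenvalue. The single zero eigenvalue shows the graph is connected.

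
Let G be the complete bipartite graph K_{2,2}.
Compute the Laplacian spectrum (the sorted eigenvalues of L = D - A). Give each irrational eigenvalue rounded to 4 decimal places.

The graph has 4 vertices and degree multiset [2, 2, 2, 2]; D is the diagonal matrix of degrees and L = D - A. L is symmetric positive semidefinite, so every eigenvalue is real and nonnegative. The single zero eigenvalue shows the graph is connected.

[0, 2, 2, 4]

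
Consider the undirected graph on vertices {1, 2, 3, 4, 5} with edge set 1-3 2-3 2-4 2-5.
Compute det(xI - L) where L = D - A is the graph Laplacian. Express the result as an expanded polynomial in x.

Each diagonal entry of L is the vertex degree and each off-diagonal entry is -1 where an edge is present, 0 otherwise; in the order [1, 2, 3, 4, 5] the diagonal is [1, 3, 2, 1, 1]. Computing det(xI - L) by cofactor expansion (or equivalently via sum-over-permutations) gives x^5 - 8x^4 + 20x^3 - 18x^2 + 5x. Since p(0) = det(-L) = 0, x divides p(x). There is one zero in the spectrum, matching the 1 component.

x^5 - 8x^4 + 20x^3 - 18x^2 + 5x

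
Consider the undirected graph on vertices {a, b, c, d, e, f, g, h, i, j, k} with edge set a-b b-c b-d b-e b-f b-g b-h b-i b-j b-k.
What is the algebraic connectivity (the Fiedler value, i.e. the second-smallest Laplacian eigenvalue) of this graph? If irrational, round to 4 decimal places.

1

With the vertex order [a, b, c, d, e, f, g, h, i, j, k], the degrees are [1, 10, 1, 1, 1, 1, 1, 1, 1, 1, 1], giving D = diag(1, 10, 1, 1, 1, 1, 1, 1, 1, 1, 1) and L = D - A. The smallest Laplacian eigenvalue is always 0. The next one, lambda_2 = 1, measures how hard the graph is to disconnect: larger values mean better connectivity. There is one zero in the spectrum, matching the 1 component.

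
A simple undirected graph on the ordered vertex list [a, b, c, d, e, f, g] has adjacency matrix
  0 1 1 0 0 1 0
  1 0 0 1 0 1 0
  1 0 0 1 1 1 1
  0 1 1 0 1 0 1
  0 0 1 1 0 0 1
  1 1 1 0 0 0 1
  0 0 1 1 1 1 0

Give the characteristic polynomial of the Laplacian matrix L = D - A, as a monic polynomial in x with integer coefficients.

With the vertex order [a, b, c, d, e, f, g], the degrees are [3, 3, 5, 4, 3, 4, 4], giving D = diag(3, 3, 5, 4, 3, 4, 4) and L = D - A. L has integer entries, so p(x) = det(xI - L) has integer coefficients. Expanding the determinant yields x^7 - 26x^6 + 275x^5 - 1510x^4 + 4521x^3 - 6956x^2 + 4256x. The coefficient of x^6 equals -trace(L) = -26, matching the sum of degrees.

x^7 - 26x^6 + 275x^5 - 1510x^4 + 4521x^3 - 6956x^2 + 4256x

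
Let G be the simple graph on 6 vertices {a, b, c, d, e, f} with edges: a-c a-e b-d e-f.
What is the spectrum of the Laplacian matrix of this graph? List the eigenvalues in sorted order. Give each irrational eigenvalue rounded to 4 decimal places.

With the vertex order [a, b, c, d, e, f], the degrees are [2, 1, 1, 1, 2, 1], giving D = diag(2, 1, 1, 1, 2, 1) and L = D - A. Since every row of L sums to 0, the all-ones vector is in the kernel and 0 is an eigenvalue. The 2 zero eigenvalues correspond to the 2 connected components. The largest eigenvalue, 3.4142, is at most the vertex count 6. There are 2 zeros in the spectrum, matching the 2 components.

[0, 0, 0.5858, 2, 2, 3.4142]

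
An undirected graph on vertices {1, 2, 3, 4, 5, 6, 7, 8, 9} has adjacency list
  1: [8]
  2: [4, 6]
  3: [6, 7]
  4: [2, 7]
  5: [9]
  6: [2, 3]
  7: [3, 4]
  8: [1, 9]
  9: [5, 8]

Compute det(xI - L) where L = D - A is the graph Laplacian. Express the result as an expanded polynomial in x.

Each diagonal entry of L is the vertex degree and each off-diagonal entry is -1 where an edge is present, 0 otherwise; in the order [1, 2, 3, 4, 5, 6, 7, 8, 9] the diagonal is [1, 2, 2, 2, 1, 2, 2, 2, 2]. Computing det(xI - L) by cofactor expansion (or equivalently via sum-over-permutations) gives x^9 - 16x^8 + 105x^7 - 364x^6 + 715x^5 - 790x^4 + 450x^3 - 100x^2. The constant term is 0 because L is singular (the all-ones vector lies in its kernel).

x^9 - 16x^8 + 105x^7 - 364x^6 + 715x^5 - 790x^4 + 450x^3 - 100x^2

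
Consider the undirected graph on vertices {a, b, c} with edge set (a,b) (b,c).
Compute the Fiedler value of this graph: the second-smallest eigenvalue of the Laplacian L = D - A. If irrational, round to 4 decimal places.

1

Each diagonal entry of L is the vertex degree and each off-diagonal entry is -1 where an edge is present, 0 otherwise; in the order [a, b, c] the diagonal is [1, 2, 1]. The sorted Laplacian eigenvalues are [0, 1, 3]; the algebraic connectivity is the second entry, 1.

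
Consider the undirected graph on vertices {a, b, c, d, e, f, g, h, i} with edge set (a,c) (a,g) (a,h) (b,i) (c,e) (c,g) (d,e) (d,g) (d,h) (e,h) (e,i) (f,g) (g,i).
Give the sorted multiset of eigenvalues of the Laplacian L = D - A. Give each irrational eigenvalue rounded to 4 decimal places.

[0, 0.6566, 0.9200, 2.2539, 2.7921, 3.5343, 3.8635, 5.4092, 6.5703]

Each diagonal entry of L is the vertex degree and each off-diagonal entry is -1 where an edge is present, 0 otherwise; in the order [a, b, c, d, e, f, g, h, i] the diagonal is [3, 1, 3, 3, 4, 1, 5, 3, 3]. L is symmetric positive semidefinite, so every eigenvalue is real and nonnegative. The single zero eigenvalue shows the graph is connected. By the matrix-tree theorem the graph has (1/9) * product of the nonzero eigenvalues = 205 spanning trees.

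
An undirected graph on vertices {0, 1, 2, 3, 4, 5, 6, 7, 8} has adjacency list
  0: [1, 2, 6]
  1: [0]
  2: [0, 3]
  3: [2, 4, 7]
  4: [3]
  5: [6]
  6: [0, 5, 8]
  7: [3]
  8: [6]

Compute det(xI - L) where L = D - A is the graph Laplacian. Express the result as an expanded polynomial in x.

Reading degrees in the order [0, 1, 2, 3, 4, 5, 6, 7, 8] gives [3, 1, 2, 3, 1, 1, 3, 1, 1]; set D = diag(3, 1, 2, 3, 1, 1, 3, 1, 1) and form L = D - A. L has integer entries, so p(x) = det(xI - L) has integer coefficients. Expanding the determinant yields x^9 - 16x^8 + 102x^7 - 334x^6 + 608x^5 - 626x^4 + 352x^3 - 96x^2 + 9x. The coefficient of x^8 equals -trace(L) = -16, matching the sum of degrees. The eigenvalues sum to 16, which equals trace(L) = 2|E|. By the matrix-tree theorem the graph has (1/9) * product of the nonzero eigenvalues = 1 spanning tree.

x^9 - 16x^8 + 102x^7 - 334x^6 + 608x^5 - 626x^4 + 352x^3 - 96x^2 + 9x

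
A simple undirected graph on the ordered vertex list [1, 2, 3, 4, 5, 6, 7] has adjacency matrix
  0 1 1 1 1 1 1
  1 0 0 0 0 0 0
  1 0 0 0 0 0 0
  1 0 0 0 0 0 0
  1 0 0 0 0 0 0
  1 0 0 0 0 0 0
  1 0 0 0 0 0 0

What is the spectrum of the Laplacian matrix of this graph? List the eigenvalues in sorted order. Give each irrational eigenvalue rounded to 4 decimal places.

[0, 1, 1, 1, 1, 1, 7]

Reading degrees in the order [1, 2, 3, 4, 5, 6, 7] gives [6, 1, 1, 1, 1, 1, 1]; set D = diag(6, 1, 1, 1, 1, 1, 1) and form L = D - A. Diagonalising L (or applying a numerical eigensolver to the 7x7 matrix) gives the spectrum above. There is one zero in the spectrum, matching the 1 component. By the matrix-tree theorem the graph has (1/7) * product of the nonzero eigenvalues = 1 spanning tree.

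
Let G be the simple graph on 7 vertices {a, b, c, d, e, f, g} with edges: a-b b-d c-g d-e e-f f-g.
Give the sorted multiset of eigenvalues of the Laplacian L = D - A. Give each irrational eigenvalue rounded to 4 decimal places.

With the vertex order [a, b, c, d, e, f, g], the degrees are [1, 2, 1, 2, 2, 2, 2], giving D = diag(1, 2, 1, 2, 2, 2, 2) and L = D - A. The multiplicity of 0 as a Laplacian eigenvalue equals the number of connected components. By the matrix-tree theorem the graph has (1/7) * product of the nonzero eigenvalues = 1 spanning tree.

[0, 0.1981, 0.7530, 1.5550, 2.4450, 3.2470, 3.8019]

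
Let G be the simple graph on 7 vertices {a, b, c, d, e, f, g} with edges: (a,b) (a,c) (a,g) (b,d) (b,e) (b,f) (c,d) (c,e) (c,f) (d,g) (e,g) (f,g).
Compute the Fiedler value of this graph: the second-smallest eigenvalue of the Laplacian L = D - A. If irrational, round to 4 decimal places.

Each diagonal entry of L is the vertex degree and each off-diagonal entry is -1 where an edge is present, 0 otherwise; in the order [a, b, c, d, e, f, g] the diagonal is [3, 4, 4, 3, 3, 3, 4]. The sorted Laplacian eigenvalues are [0, 3, 3, 3, 4, 4, 7]; the algebraic connectivity is the second entry, 3. The largest eigenvalue, 7, is at most the vertex count 7. There is one zero in the spectrum, matching the 1 component.

3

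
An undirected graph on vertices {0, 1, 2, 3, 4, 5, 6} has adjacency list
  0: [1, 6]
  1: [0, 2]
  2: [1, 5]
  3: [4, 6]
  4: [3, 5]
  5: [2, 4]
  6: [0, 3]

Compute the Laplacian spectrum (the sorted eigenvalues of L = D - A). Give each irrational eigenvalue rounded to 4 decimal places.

[0, 0.7530, 0.7530, 2.4450, 2.4450, 3.8019, 3.8019]

With the vertex order [0, 1, 2, 3, 4, 5, 6], the degrees are [2, 2, 2, 2, 2, 2, 2], giving D = diag(2, 2, 2, 2, 2, 2, 2) and L = D - A. Since every row of L sums to 0, the all-ones vector is in the kernel and 0 is an eigenvalue. The single zero eigenvalue shows the graph is connected. There is one zero in the spectrum, matching the 1 component. The largest eigenvalue, 3.8019, is at most the vertex count 7.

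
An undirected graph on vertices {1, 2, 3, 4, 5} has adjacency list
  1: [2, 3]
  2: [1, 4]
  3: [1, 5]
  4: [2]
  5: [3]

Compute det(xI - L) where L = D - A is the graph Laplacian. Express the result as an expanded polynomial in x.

x^5 - 8x^4 + 21x^3 - 20x^2 + 5x

Each diagonal entry of L is the vertex degree and each off-diagonal entry is -1 where an edge is present, 0 otherwise; in the order [1, 2, 3, 4, 5] the diagonal is [2, 2, 2, 1, 1]. Computing det(xI - L) by cofactor expansion (or equivalently via sum-over-permutations) gives x^5 - 8x^4 + 21x^3 - 20x^2 + 5x. The constant term is 0 because L is singular (the all-ones vector lies in its kernel). There is one zero in the spectrum, matching the 1 component.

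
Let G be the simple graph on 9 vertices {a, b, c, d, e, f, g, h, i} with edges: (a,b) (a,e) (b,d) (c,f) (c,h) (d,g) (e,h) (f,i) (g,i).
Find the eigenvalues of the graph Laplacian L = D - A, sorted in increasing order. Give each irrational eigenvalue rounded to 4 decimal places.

[0, 0.4679, 0.4679, 1.6527, 1.6527, 3, 3, 3.8794, 3.8794]

With the vertex order [a, b, c, d, e, f, g, h, i], the degrees are [2, 2, 2, 2, 2, 2, 2, 2, 2], giving D = diag(2, 2, 2, 2, 2, 2, 2, 2, 2) and L = D - A. L is symmetric positive semidefinite, so every eigenvalue is real and nonnegative. The single zero eigenvalue shows the graph is connected.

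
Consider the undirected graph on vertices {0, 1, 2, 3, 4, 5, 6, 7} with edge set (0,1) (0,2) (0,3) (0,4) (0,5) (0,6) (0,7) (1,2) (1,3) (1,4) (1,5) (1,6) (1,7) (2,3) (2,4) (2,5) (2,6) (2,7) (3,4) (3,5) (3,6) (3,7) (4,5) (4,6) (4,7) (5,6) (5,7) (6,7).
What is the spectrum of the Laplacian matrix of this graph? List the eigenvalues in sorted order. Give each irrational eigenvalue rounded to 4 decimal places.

Reading degrees in the order [0, 1, 2, 3, 4, 5, 6, 7] gives [7, 7, 7, 7, 7, 7, 7, 7]; set D = diag(7, 7, 7, 7, 7, 7, 7, 7) and form L = D - A. Since every row of L sums to 0, the all-ones vector is in the kernel and 0 is an eigenvalue. There is one zero in the spectrum, matching the 1 component. By the matrix-tree theorem the graph has (1/8) * product of the nonzero eigenvalues = 262144 spanning trees.

[0, 8, 8, 8, 8, 8, 8, 8]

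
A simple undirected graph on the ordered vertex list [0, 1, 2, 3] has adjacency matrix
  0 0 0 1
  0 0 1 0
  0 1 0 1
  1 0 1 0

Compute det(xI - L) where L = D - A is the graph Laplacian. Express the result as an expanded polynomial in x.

x^4 - 6x^3 + 10x^2 - 4x

Reading degrees in the order [0, 1, 2, 3] gives [1, 1, 2, 2]; set D = diag(1, 1, 2, 2) and form L = D - A. Computing det(xI - L) by cofactor expansion (or equivalently via sum-over-permutations) gives x^4 - 6x^3 + 10x^2 - 4x. The constant term is 0 because L is singular (the all-ones vector lies in its kernel).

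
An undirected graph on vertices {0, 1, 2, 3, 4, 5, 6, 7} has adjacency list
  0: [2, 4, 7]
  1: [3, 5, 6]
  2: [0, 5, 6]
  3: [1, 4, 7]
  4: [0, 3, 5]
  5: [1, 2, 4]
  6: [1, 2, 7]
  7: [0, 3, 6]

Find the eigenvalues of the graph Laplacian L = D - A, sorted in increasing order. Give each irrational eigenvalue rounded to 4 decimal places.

[0, 2, 2, 2, 4, 4, 4, 6]

Each diagonal entry of L is the vertex degree and each off-diagonal entry is -1 where an edge is present, 0 otherwise; in the order [0, 1, 2, 3, 4, 5, 6, 7] the diagonal is [3, 3, 3, 3, 3, 3, 3, 3]. Since every row of L sums to 0, the all-ones vector is in the kernel and 0 is an eigenvalue. The largest eigenvalue, 6, is at most the vertex count 8.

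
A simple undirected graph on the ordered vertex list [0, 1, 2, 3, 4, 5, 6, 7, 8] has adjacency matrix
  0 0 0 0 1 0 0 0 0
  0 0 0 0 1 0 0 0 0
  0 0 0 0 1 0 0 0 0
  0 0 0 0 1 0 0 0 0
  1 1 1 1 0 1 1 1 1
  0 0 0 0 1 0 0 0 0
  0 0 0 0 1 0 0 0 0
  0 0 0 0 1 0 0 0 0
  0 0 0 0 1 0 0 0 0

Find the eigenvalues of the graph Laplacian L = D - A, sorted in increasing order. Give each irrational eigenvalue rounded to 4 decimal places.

[0, 1, 1, 1, 1, 1, 1, 1, 9]

Each diagonal entry of L is the vertex degree and each off-diagonal entry is -1 where an edge is present, 0 otherwise; in the order [0, 1, 2, 3, 4, 5, 6, 7, 8] the diagonal is [1, 1, 1, 1, 8, 1, 1, 1, 1]. Since every row of L sums to 0, the all-ones vector is in the kernel and 0 is an eigenvalue. By the matrix-tree theorem the graph has (1/9) * product of the nonzero eigenvalues = 1 spanning tree. There is one zero in the spectrum, matching the 1 component.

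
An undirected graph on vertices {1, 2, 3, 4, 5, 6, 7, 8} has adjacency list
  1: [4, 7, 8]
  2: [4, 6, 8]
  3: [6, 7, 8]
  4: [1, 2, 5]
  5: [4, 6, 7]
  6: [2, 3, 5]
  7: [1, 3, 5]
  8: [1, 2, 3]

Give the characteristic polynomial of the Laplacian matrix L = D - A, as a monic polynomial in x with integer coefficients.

Each diagonal entry of L is the vertex degree and each off-diagonal entry is -1 where an edge is present, 0 otherwise; in the order [1, 2, 3, 4, 5, 6, 7, 8] the diagonal is [3, 3, 3, 3, 3, 3, 3, 3]. Computing det(xI - L) by cofactor expansion (or equivalently via sum-over-permutations) gives x^8 - 24x^7 + 240x^6 - 1296x^5 + 4080x^4 - 7488x^3 + 7424x^2 - 3072x. Since p(0) = det(-L) = 0, x divides p(x).

x^8 - 24x^7 + 240x^6 - 1296x^5 + 4080x^4 - 7488x^3 + 7424x^2 - 3072x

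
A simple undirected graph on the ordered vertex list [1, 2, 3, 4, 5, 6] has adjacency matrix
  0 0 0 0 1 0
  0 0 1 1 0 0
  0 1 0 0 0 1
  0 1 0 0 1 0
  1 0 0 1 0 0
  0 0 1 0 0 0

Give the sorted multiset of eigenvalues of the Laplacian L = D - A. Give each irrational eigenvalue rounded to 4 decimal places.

Reading degrees in the order [1, 2, 3, 4, 5, 6] gives [1, 2, 2, 2, 2, 1]; set D = diag(1, 2, 2, 2, 2, 1) and form L = D - A. Since every row of L sums to 0, the all-ones vector is in the kernel and 0 is an eigenvalue. The single zero eigenvalue shows the graph is connected. The largest eigenvalue, 3.7321, is at most the vertex count 6.

[0, 0.2679, 1, 2, 3, 3.7321]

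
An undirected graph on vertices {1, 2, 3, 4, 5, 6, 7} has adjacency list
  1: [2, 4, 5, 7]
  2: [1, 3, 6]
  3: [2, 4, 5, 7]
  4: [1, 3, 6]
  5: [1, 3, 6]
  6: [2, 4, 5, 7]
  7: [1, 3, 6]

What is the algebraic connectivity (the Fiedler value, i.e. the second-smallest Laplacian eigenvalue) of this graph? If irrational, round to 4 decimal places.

Reading degrees in the order [1, 2, 3, 4, 5, 6, 7] gives [4, 3, 4, 3, 3, 4, 3]; set D = diag(4, 3, 4, 3, 3, 4, 3) and form L = D - A. Computing the eigenvalues of L and sorting gives [0, 3, 3, 3, 4, 4, 7]. The Fiedler value lambda_2 = 3 is strictly positive, so the graph is connected.

3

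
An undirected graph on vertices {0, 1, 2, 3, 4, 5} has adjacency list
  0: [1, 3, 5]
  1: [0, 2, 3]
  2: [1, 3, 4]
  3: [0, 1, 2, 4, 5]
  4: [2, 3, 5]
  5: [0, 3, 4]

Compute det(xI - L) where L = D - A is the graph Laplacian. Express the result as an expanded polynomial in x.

x^6 - 20x^5 + 155x^4 - 580x^3 + 1045x^2 - 726x

Reading degrees in the order [0, 1, 2, 3, 4, 5] gives [3, 3, 3, 5, 3, 3]; set D = diag(3, 3, 3, 5, 3, 3) and form L = D - A. L has integer entries, so p(x) = det(xI - L) has integer coefficients. Expanding the determinant yields x^6 - 20x^5 + 155x^4 - 580x^3 + 1045x^2 - 726x. The coefficient of x^5 equals -trace(L) = -20, matching the sum of degrees. There is one zero in the spectrum, matching the 1 component.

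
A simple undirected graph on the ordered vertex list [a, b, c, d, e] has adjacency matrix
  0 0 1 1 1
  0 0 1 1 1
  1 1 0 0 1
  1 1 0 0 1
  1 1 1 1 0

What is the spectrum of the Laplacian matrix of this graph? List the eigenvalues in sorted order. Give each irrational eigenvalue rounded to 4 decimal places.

Each diagonal entry of L is the vertex degree and each off-diagonal entry is -1 where an edge is present, 0 otherwise; in the order [a, b, c, d, e] the diagonal is [3, 3, 3, 3, 4]. L is symmetric positive semidefinite, so every eigenvalue is real and nonnegative. By the matrix-tree theorem the graph has (1/5) * product of the nonzero eigenvalues = 45 spanning trees.

[0, 3, 3, 5, 5]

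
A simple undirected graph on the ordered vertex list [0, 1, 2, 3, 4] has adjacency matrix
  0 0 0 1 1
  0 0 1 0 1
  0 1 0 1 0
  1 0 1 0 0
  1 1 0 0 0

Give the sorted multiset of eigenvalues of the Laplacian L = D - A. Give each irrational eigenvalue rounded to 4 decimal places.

Reading degrees in the order [0, 1, 2, 3, 4] gives [2, 2, 2, 2, 2]; set D = diag(2, 2, 2, 2, 2) and form L = D - A. L is symmetric positive semidefinite, so every eigenvalue is real and nonnegative. The single zero eigenvalue shows the graph is connected. By the matrix-tree theorem the graph has (1/5) * product of the nonzero eigenvalues = 5 spanning trees.

[0, 1.3820, 1.3820, 3.6180, 3.6180]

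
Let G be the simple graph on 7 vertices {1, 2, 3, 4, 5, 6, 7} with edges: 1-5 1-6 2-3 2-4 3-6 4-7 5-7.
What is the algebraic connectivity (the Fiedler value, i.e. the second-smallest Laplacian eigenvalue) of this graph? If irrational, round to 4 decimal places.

0.7530

Each diagonal entry of L is the vertex degree and each off-diagonal entry is -1 where an edge is present, 0 otherwise; in the order [1, 2, 3, 4, 5, 6, 7] the diagonal is [2, 2, 2, 2, 2, 2, 2]. The smallest Laplacian eigenvalue is always 0. The next one, lambda_2 = 0.7530, measures how hard the graph is to disconnect: larger values mean better connectivity. There is one zero in the spectrum, matching the 1 component.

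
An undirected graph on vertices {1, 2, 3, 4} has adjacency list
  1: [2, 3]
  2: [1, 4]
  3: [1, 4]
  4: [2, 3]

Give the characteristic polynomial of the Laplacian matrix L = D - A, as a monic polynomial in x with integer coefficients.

Each diagonal entry of L is the vertex degree and each off-diagonal entry is -1 where an edge is present, 0 otherwise; in the order [1, 2, 3, 4] the diagonal is [2, 2, 2, 2]. Computing det(xI - L) by cofactor expansion (or equivalently via sum-over-permutations) gives x^4 - 8x^3 + 20x^2 - 16x. The constant term is 0 because L is singular (the all-ones vector lies in its kernel). There is one zero in the spectrum, matching the 1 component. The eigenvalues sum to 8, which equals trace(L) = 2|E|.

x^4 - 8x^3 + 20x^2 - 16x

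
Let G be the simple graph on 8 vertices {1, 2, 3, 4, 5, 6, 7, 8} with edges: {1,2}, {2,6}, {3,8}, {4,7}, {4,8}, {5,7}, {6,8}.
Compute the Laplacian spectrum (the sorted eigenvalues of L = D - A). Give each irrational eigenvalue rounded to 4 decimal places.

[0, 0.1981, 0.4915, 1.3204, 1.5550, 2.8258, 3.2470, 4.3623]

Reading degrees in the order [1, 2, 3, 4, 5, 6, 7, 8] gives [1, 2, 1, 2, 1, 2, 2, 3]; set D = diag(1, 2, 1, 2, 1, 2, 2, 3) and form L = D - A. L is symmetric positive semidefinite, so every eigenvalue is real and nonnegative. The single zero eigenvalue shows the graph is connected. The eigenvalues sum to 14, which equals trace(L) = 2|E|. By the matrix-tree theorem the graph has (1/8) * product of the nonzero eigenvalues = 1 spanning tree.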